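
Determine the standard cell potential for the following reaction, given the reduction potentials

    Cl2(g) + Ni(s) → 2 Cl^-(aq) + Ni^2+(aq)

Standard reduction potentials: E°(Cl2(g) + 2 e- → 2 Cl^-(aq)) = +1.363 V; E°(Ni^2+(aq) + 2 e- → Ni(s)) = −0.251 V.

Cl2(g) gains electrons, so the Cl₂/Cl⁻ couple is the cathode; the Ni²⁺/Ni couple is the anode.
E°cell = E°(cathode) − E°(anode) = +1.363 − (−0.251) = +1.614 V.

+1.614 V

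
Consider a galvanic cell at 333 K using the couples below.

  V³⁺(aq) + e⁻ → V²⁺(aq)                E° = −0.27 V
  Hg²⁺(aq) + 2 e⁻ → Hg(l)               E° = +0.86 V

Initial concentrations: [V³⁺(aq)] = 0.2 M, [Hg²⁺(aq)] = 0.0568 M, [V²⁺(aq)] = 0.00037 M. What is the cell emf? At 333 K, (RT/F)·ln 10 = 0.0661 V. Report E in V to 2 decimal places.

Since E°(Hg²⁺/Hg) > E°(V³⁺/V²⁺), Hg²⁺/Hg serves as the cathode.
The standard potential is +0.86 − (−0.27) = +1.13 V and the balanced reaction transfers n = 2 electrons.
Balancing gives Hg²⁺(aq) + 2 V²⁺(aq) → Hg(l) + 2 V³⁺(aq); hence Q = [V³⁺(aq)]^2 / ([Hg²⁺(aq)]·[V²⁺(aq)]^2) = 5.14×10^6 (log Q = 6.711).
Applying E = E° − (RT ln10/nF)·log Q gives +1.13 − (0.0661/2)(6.711) = +0.91 V.

+0.91 V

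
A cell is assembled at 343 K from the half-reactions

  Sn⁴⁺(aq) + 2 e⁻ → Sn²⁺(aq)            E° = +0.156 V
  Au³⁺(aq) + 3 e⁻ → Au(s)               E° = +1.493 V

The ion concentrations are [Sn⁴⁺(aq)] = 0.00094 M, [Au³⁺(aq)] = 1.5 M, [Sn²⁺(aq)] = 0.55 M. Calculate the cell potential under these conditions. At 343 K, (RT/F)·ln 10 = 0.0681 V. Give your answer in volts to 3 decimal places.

+1.435 V

Au³⁺/Au is reduced (cathode, E° = +1.493 V) and Sn⁴⁺/Sn²⁺ is oxidized (anode).
The standard potential is +1.493 − (+0.156) = +1.337 V and the balanced reaction transfers n = 6 electrons.
The balanced reaction is 2 Au³⁺(aq) + 3 Sn²⁺(aq) → 2 Au(s) + 3 Sn⁴⁺(aq), so Q = [Sn⁴⁺(aq)]^3 / ([Au³⁺(aq)]^2·[Sn²⁺(aq)]^3) = 2.22×10^−9 and log Q = −8.654.
Applying E = E° − (RT ln10/nF)·log Q gives +1.337 − (0.0681/6)(−8.654) = +1.435 V.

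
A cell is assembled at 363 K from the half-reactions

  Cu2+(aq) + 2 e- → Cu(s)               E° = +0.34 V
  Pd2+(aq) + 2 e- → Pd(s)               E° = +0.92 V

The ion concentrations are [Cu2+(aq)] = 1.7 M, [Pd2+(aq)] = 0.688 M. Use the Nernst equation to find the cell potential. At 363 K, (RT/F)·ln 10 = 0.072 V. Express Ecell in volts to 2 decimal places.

Pd²⁺/Pd is reduced (cathode, E° = +0.92 V) and Cu²⁺/Cu is oxidized (anode).
E°cell = +0.92 − (+0.34) = +0.58 V, with n = 2 electrons transferred.
Balancing gives Pd2+(aq) + Cu(s) → Pd(s) + Cu2+(aq); hence Q = [Cu2+(aq)] / [Pd2+(aq)] = 2.47 (log Q = 0.393).
By the Nernst equation, E = +0.58 − (0.072/2)·(0.393) = +0.57 V.

+0.57 V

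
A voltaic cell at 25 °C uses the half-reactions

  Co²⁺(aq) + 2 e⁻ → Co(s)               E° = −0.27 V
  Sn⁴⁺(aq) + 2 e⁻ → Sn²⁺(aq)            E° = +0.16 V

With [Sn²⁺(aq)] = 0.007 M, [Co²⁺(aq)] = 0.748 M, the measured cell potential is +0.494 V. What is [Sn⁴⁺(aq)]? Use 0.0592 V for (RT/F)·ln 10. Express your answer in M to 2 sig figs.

0.76 M

Sn⁴⁺/Sn²⁺ is the cathode (higher E°); E°cell = +0.16 − (−0.27) = +0.43 V with n = 2.
Rearranging E = E° − (0.0592/n)·log Q gives log Q = 2(+0.43 − (+0.494))/0.0592 = −2.162.
The balanced reaction is Sn⁴⁺(aq) + Co(s) → Sn²⁺(aq) + Co²⁺(aq), so Q = ([Sn²⁺(aq)]·[Co²⁺(aq)]) / [Sn⁴⁺(aq)].
Substituting the known concentrations and solving, log [Sn⁴⁺(aq)] = −0.119 and [Sn⁴⁺(aq)] = 0.76 M.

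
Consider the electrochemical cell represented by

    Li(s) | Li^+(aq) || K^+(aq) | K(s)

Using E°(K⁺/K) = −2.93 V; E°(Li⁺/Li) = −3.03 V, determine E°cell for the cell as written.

By convention the left-hand electrode in cell notation is the anode (oxidation) and the right-hand electrode is the cathode (reduction).
E°cell = E°(right) − E°(left) = −2.93 − (−3.03) = +0.10 V.

+0.10 V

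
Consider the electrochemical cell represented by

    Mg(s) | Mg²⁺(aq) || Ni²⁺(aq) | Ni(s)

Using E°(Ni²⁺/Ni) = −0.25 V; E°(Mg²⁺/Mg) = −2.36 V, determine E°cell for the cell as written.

+2.11 V

By convention the left-hand electrode in cell notation is the anode (oxidation) and the right-hand electrode is the cathode (reduction).
E°cell = E°(right) − E°(left) = −0.25 − (−2.36) = +2.11 V.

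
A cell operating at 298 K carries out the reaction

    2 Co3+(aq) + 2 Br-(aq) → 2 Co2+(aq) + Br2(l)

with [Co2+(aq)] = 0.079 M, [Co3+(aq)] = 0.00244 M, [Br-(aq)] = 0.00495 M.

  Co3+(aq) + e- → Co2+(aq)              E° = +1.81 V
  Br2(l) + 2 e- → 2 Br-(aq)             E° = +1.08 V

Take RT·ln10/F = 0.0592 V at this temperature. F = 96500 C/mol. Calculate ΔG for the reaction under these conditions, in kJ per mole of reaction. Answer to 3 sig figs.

E°cell = +1.81 − (+1.08) = +0.73 V; the balanced reaction transfers n = 2 electrons.
Here Q = [Co2+(aq)]^2 / ([Co3+(aq)]^2·[Br-(aq)]^2) = 4.28×10^7 (log Q = 7.631), giving E = +0.73 − (0.0592/2)·(7.631) = +0.5041 V.
ΔG = −nFE = −(2)(96500)(+0.5041) J/mol = −97.3 kJ/mol.

−97.3 kJ/mol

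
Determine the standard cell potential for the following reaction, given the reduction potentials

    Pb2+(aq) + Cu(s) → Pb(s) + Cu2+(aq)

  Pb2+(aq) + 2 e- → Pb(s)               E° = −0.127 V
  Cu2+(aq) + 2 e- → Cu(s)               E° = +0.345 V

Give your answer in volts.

In the reaction as written, Pb2+(aq) is reduced (cathode) and Cu2+(aq) is produced by oxidation at the anode.
E°cell = E°(cathode) − E°(anode) = −0.127 − (+0.345) = −0.472 V.

−0.472 V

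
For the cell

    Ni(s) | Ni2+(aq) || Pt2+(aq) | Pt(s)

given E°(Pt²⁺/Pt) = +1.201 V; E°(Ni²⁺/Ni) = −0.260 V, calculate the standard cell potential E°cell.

By convention the left-hand electrode in cell notation is the anode (oxidation) and the right-hand electrode is the cathode (reduction).
E°cell = E°(right) − E°(left) = +1.201 − (−0.260) = +1.461 V.

+1.461 V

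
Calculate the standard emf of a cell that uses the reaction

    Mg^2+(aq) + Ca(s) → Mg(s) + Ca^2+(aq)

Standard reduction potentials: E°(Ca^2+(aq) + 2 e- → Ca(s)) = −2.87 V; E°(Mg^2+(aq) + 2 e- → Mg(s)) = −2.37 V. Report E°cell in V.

Mg^2+(aq) gains electrons, so the Mg²⁺/Mg couple is the cathode; the Ca²⁺/Ca couple is the anode.
E°cell = E°(cathode) − E°(anode) = −2.37 − (−2.87) = +0.50 V.
The positive value indicates the reaction is spontaneous as written.

+0.50 V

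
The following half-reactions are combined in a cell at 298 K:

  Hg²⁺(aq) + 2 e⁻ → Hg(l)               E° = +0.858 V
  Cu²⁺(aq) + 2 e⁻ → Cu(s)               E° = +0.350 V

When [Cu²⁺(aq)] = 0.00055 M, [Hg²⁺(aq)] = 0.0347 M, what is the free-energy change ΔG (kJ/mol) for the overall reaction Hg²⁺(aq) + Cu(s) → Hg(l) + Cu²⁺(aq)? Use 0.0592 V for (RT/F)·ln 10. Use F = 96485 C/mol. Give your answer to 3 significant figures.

With Hg²⁺/Hg reduced at the cathode, E°cell = +0.858 − (+0.350) = +0.508 V and n = 2.
Here Q = [Cu²⁺(aq)] / [Hg²⁺(aq)] = 0.0159 (log Q = −1.800), giving E = +0.508 − (0.0592/2)·(−1.800) = +0.5613 V.
ΔG = −nFE = −(2)(96485)(+0.5613) J/mol = −108 kJ/mol.

−108 kJ/mol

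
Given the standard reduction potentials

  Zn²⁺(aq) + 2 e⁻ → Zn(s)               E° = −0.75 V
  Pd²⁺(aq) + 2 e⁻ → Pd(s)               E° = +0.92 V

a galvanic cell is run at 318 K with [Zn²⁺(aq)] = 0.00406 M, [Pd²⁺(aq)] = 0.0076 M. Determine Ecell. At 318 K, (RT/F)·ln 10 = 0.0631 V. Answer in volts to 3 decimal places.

Pd²⁺/Pd is reduced (cathode, E° = +0.92 V) and Zn²⁺/Zn is oxidized (anode).
E°cell = +0.92 − (−0.75) = +1.67 V, with n = 2 electrons transferred.
Balancing gives Pd²⁺(aq) + Zn(s) → Pd(s) + Zn²⁺(aq); hence Q = [Zn²⁺(aq)] / [Pd²⁺(aq)] = 0.534 (log Q = −0.272).
Applying E = E° − (RT ln10/nF)·log Q gives +1.67 − (0.0631/2)(−0.272) = +1.679 V.

+1.679 V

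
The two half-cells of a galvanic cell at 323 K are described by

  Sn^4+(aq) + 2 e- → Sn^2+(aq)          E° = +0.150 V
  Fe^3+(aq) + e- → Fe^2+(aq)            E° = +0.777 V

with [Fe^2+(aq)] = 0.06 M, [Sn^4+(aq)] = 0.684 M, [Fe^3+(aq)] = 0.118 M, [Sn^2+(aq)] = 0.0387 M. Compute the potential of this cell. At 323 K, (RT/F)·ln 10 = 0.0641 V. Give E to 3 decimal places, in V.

Fe³⁺/Fe²⁺ is reduced (cathode, E° = +0.777 V) and Sn⁴⁺/Sn²⁺ is oxidized (anode).
E°cell = +0.777 − (+0.150) = +0.627 V, with n = 2 electrons transferred.
Balancing gives 2 Fe^3+(aq) + Sn^2+(aq) → 2 Fe^2+(aq) + Sn^4+(aq); hence Q = ([Fe^2+(aq)]^2·[Sn^4+(aq)]) / ([Fe^3+(aq)]^2·[Sn^2+(aq)]) = 4.57 (log Q = 0.660).
By the Nernst equation, E = +0.627 − (0.0641/2)·(0.660) = +0.606 V.

+0.606 V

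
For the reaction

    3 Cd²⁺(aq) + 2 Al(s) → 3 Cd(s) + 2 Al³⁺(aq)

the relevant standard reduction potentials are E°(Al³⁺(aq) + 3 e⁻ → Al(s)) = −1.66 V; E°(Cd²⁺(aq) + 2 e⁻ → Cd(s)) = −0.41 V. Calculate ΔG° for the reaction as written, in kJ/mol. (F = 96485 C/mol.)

In the reaction as written Cd²⁺(aq) is reduced, so the Cd²⁺/Cd couple is the cathode and Al³⁺/Al is the anode.
E°cell = −0.41 − (−1.66) = +1.25 V; balancing electrons gives n = 6.
ΔG° = −nFE°cell = −(6)(96485)(+1.25) J/mol = −724 kJ/mol.

−724 kJ/mol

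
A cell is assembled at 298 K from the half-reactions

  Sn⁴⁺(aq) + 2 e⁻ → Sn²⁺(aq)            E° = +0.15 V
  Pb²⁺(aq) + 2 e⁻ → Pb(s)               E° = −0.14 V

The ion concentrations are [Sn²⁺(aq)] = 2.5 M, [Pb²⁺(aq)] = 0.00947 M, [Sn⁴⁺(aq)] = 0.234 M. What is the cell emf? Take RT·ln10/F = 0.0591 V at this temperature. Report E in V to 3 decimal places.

+0.319 V

Sn⁴⁺/Sn²⁺ is reduced (cathode, E° = +0.15 V) and Pb²⁺/Pb is oxidized (anode).
E°cell = +0.15 − (−0.14) = +0.29 V, with n = 2 electrons transferred.
For the overall reaction Sn⁴⁺(aq) + Pb(s) → Sn²⁺(aq) + Pb²⁺(aq), Q = ([Sn²⁺(aq)]·[Pb²⁺(aq)]) / [Sn⁴⁺(aq)] = 0.101, giving log Q = −0.995.
Applying E = E° − (RT ln10/nF)·log Q gives +0.29 − (0.0591/2)(−0.995) = +0.319 V.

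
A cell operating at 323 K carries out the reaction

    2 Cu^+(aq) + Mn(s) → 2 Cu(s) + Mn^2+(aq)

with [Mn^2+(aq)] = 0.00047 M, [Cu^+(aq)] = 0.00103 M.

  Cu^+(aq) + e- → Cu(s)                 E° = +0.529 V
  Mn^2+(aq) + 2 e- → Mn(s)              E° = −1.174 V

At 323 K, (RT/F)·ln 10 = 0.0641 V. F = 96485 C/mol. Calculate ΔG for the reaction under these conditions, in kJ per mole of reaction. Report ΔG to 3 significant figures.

−312 kJ/mol

E°cell = +0.529 − (−1.174) = +1.703 V; the balanced reaction transfers n = 2 electrons.
The reaction quotient is [Mn^2+(aq)] / [Cu^+(aq)]^2 = 443; by Nernst, E = +1.703 − (0.0641/2)(2.646) = +1.6182 V.
Then ΔG = −nFE = −2 × 96485 × +1.6182 J/mol = −312 kJ/mol.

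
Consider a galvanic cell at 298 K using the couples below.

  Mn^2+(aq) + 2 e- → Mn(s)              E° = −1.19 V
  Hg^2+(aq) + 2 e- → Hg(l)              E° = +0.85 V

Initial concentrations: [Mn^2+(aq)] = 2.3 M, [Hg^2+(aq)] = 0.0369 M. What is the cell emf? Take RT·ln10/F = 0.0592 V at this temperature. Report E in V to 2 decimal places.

The Hg²⁺/Hg couple has the more positive E°, so it is the cathode; Mn²⁺/Mn is the anode.
The standard potential is +0.85 − (−1.19) = +2.04 V and the balanced reaction transfers n = 2 electrons.
For the overall reaction Hg^2+(aq) + Mn(s) → Hg(l) + Mn^2+(aq), Q = [Mn^2+(aq)] / [Hg^2+(aq)] = 62.3, giving log Q = 1.795.
By the Nernst equation, E = +2.04 − (0.0592/2)·(1.795) = +1.99 V.

+1.99 V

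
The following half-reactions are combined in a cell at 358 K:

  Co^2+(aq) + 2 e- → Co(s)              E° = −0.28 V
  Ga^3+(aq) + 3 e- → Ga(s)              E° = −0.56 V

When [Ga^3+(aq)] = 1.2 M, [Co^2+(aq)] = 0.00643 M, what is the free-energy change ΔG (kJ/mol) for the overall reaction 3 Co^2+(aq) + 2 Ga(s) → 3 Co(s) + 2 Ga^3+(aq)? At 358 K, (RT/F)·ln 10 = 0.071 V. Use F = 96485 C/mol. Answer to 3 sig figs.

−116 kJ/mol

The standard cell potential is −0.28 − (−0.56) = +0.28 V, with n = 6 electrons in the balanced equation.
Here Q = [Ga^3+(aq)]^2 / [Co^2+(aq)]^3 = 5.42×10^6 (log Q = 6.734), giving E = +0.28 − (0.071/6)·(6.734) = +0.2003 V.
ΔG = −nFE = −(6)(96485)(+0.2003) J/mol = −116 kJ/mol.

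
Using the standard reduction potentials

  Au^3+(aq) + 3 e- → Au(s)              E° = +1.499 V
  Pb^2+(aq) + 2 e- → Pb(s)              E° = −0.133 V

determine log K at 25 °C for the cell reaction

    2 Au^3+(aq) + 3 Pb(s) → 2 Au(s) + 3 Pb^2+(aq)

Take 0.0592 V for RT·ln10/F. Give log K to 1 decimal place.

The Au³⁺/Au couple is reduced (cathode); E°cell = +1.499 − (−0.133) = +1.632 V with n = 6.
At equilibrium E = 0, so log K = nE°cell / 0.0592 = (6)(+1.632) / 0.0592 = 165.4.

log K = 165.4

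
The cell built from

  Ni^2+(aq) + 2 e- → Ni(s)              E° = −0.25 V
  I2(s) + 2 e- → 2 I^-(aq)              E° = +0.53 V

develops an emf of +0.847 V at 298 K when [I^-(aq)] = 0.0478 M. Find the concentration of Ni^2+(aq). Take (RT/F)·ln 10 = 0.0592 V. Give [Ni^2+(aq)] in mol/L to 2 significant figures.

2.4 M

I₂/I⁻ is the cathode (higher E°); E°cell = +0.53 − (−0.25) = +0.78 V with n = 2.
From the Nernst equation, log Q = n(E° − E)/0.0592 = 2·(+0.78 − (+0.847))/0.0592 = −2.264.
For I2(s) + Ni(s) → 2 I^-(aq) + Ni^2+(aq), the reaction quotient is Q = [I^-(aq)]^2·[Ni^2+(aq)].
Substituting the known concentrations and solving, log [Ni^2+(aq)] = 0.377 and [Ni^2+(aq)] = 2.4 M.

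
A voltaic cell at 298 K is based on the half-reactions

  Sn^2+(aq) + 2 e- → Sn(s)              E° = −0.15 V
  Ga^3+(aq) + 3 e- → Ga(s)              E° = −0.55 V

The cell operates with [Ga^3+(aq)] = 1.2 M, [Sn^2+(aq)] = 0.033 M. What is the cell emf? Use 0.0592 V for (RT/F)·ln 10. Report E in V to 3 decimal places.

The Sn²⁺/Sn couple has the more positive E°, so it is the cathode; Ga³⁺/Ga is the anode.
The standard potential is −0.15 − (−0.55) = +0.40 V and the balanced reaction transfers n = 6 electrons.
The balanced reaction is 3 Sn^2+(aq) + 2 Ga(s) → 3 Sn(s) + 2 Ga^3+(aq), so Q = [Ga^3+(aq)]^2 / [Sn^2+(aq)]^3 = 4.01×10^4 and log Q = 4.603.
By the Nernst equation, E = +0.40 − (0.0592/6)·(4.603) = +0.355 V.

+0.355 V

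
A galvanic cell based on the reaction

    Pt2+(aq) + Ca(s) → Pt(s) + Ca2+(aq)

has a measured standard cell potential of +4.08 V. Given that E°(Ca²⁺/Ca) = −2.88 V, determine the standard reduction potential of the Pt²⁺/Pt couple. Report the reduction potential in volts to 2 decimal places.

+1.20 V

In the reaction as written the Pt²⁺/Pt couple is reduced (cathode) and Ca²⁺/Ca is oxidized (anode), so E°cell = E°(Pt²⁺/Pt) − E°(Ca²⁺/Ca).
E°(Pt²⁺/Pt) = E°cell + E°(anode) = +4.08 + (−2.88) = +1.20 V.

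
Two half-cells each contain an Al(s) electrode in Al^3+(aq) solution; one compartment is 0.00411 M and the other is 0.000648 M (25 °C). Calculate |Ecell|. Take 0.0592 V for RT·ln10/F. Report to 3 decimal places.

For a concentration cell E°cell = 0, since both electrodes use the same couple.
The compartment with the higher Al^3+(aq) concentration (0.00411 M) acts as the cathode; ions are reduced there and produced at the dilute (0.000648 M) anode.
With n = 3, Ecell = −(0.0592/3)·log([dilute]/[conc]) = −(0.0592/3)·log(0.000648/0.00411) = +0.016 V.

0.016 V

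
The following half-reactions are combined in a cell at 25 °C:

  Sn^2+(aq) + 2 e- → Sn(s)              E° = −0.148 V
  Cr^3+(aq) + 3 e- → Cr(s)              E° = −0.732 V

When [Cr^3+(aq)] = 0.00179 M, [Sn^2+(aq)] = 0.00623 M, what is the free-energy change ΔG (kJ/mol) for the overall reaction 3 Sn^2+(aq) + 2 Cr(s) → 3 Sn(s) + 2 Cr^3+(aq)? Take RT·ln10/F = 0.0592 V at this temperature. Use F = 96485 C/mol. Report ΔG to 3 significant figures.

−332 kJ/mol

E°cell = −0.148 − (−0.732) = +0.584 V; the balanced reaction transfers n = 6 electrons.
Q = [Cr^3+(aq)]^2 / [Sn^2+(aq)]^3 = 13.3, so log Q = 1.122 and E = +0.584 − (0.0592/6)(1.122) = +0.5729 V.
Then ΔG = −nFE = −6 × 96485 × +0.5729 J/mol = −332 kJ/mol.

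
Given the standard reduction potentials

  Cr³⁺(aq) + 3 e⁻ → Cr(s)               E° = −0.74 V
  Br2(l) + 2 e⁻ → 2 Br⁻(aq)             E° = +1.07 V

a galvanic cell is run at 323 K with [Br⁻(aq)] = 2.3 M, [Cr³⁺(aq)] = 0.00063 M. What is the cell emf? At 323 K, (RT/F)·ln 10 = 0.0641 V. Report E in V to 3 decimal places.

+1.855 V

Br₂/Br⁻ is reduced (cathode, E° = +1.07 V) and Cr³⁺/Cr is oxidized (anode).
The standard potential is +1.07 − (−0.74) = +1.81 V and the balanced reaction transfers n = 6 electrons.
For the overall reaction 3 Br2(l) + 2 Cr(s) → 6 Br⁻(aq) + 2 Cr³⁺(aq), Q = [Br⁻(aq)]^6·[Cr³⁺(aq)]^2 = 5.88×10^−5, giving log Q = −4.231.
Applying E = E° − (RT ln10/nF)·log Q gives +1.81 − (0.0641/6)(−4.231) = +1.855 V.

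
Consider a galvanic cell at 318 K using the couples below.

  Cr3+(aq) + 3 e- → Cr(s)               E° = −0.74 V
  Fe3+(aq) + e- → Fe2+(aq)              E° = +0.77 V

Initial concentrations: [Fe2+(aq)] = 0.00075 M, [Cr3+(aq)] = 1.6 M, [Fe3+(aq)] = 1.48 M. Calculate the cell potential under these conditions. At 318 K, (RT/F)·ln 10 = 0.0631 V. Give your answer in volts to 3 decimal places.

Fe³⁺/Fe²⁺ is reduced (cathode, E° = +0.77 V) and Cr³⁺/Cr is oxidized (anode).
E°cell = +0.77 − (−0.74) = +1.51 V, with n = 3 electrons transferred.
The balanced reaction is 3 Fe3+(aq) + Cr(s) → 3 Fe2+(aq) + Cr3+(aq), so Q = ([Fe2+(aq)]^3·[Cr3+(aq)]) / [Fe3+(aq)]^3 = 2.08×10^−10 and log Q = −9.681.
By the Nernst equation, E = +1.51 − (0.0631/3)·(−9.681) = +1.714 V.

+1.714 V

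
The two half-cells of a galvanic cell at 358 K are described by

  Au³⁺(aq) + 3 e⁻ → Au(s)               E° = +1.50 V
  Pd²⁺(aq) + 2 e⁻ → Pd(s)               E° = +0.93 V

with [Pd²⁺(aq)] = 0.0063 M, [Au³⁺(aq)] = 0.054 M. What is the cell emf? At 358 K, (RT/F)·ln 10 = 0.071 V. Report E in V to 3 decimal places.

+0.618 V

Au³⁺/Au is reduced (cathode, E° = +1.50 V) and Pd²⁺/Pd is oxidized (anode).
E°cell = +1.50 − (+0.93) = +0.57 V, with n = 6 electrons transferred.
The balanced reaction is 2 Au³⁺(aq) + 3 Pd(s) → 2 Au(s) + 3 Pd²⁺(aq), so Q = [Pd²⁺(aq)]^3 / [Au³⁺(aq)]^2 = 8.58×10^−5 and log Q = −4.067.
E = E° − (0.071/n)·log Q = +0.57 − (0.071/6)(−4.067) = +0.618 V.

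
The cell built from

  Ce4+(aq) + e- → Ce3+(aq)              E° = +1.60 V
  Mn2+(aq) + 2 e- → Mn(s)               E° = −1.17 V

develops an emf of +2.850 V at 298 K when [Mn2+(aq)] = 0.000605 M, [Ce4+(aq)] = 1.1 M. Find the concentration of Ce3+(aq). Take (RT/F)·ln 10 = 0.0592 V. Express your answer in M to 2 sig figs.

Ce⁴⁺/Ce³⁺ is the cathode (higher E°); E°cell = +1.60 − (−1.17) = +2.77 V with n = 2.
Since E = E° − (0.0592/n)·log Q, log Q = n(E° − E)/0.0592 = −2.703.
Balancing electrons gives 2 Ce4+(aq) + Mn(s) → 2 Ce3+(aq) + Mn2+(aq); thus Q = ([Ce3+(aq)]^2·[Mn2+(aq)]) / [Ce4+(aq)]^2.
Solving for the unknown gives log [Ce3+(aq)] = 0.299, so [Ce3+(aq)] ≈ 2.0 M.

2.0 M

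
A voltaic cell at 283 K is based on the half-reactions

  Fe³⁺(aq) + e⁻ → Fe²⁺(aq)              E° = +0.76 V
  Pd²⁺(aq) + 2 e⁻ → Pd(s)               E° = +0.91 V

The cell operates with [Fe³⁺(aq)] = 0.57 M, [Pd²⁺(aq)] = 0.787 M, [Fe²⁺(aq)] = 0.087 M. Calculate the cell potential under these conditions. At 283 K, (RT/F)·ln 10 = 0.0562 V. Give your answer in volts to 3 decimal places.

Pd²⁺/Pd is reduced (cathode, E° = +0.91 V) and Fe³⁺/Fe²⁺ is oxidized (anode).
E°cell = E°cat − E°an = +0.91 − (+0.76) = +0.15 V; n = 2.
The balanced reaction is Pd²⁺(aq) + 2 Fe²⁺(aq) → Pd(s) + 2 Fe³⁺(aq), so Q = [Fe³⁺(aq)]^2 / ([Pd²⁺(aq)]·[Fe²⁺(aq)]^2) = 54.5 and log Q = 1.737.
E = E° − (0.0562/n)·log Q = +0.15 − (0.0562/2)(1.737) = +0.101 V.

+0.101 V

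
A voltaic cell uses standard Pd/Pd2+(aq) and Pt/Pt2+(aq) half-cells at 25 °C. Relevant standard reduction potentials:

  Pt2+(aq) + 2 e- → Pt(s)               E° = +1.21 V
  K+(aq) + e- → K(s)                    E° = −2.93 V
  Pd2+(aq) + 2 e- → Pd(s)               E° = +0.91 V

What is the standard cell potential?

The Pt²⁺/Pt couple has the higher E°, so Pt ion is reduced (cathode) and Pd is oxidized (anode).
E°cell = E°(cathode) − E°(anode) = +1.21 − (+0.91) = +0.30 V.

+0.30 V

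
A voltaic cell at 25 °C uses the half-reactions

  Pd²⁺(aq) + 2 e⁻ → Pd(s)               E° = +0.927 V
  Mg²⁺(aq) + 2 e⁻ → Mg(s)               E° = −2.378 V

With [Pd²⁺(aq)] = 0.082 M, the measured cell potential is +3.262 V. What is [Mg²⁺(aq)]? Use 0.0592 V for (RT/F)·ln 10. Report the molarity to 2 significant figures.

2.3 M

With Pd²⁺/Pd at the cathode and Mg²⁺/Mg at the anode, E°cell = +0.927 − (−2.378) = +3.305 V (n = 2).
Since E = E° − (0.0592/n)·log Q, log Q = n(E° − E)/0.0592 = 1.453.
Balancing electrons gives Pd²⁺(aq) + Mg(s) → Pd(s) + Mg²⁺(aq); thus Q = [Mg²⁺(aq)] / [Pd²⁺(aq)].
Substituting the known concentrations and solving, log [Mg²⁺(aq)] = 0.367 and [Mg²⁺(aq)] = 2.3 M.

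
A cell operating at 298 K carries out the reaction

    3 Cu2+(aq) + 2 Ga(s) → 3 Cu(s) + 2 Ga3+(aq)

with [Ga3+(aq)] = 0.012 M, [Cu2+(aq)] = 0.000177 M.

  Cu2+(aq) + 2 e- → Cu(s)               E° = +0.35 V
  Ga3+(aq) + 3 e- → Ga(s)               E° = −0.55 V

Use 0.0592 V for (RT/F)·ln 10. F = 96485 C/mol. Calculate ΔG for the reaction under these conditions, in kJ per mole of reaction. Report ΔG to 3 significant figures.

−479 kJ/mol

E°cell = +0.35 − (−0.55) = +0.90 V; the balanced reaction transfers n = 6 electrons.
Q = [Ga3+(aq)]^2 / [Cu2+(aq)]^3 = 2.6×10^7, so log Q = 7.414 and E = +0.90 − (0.0592/6)(7.414) = +0.8268 V.
ΔG = −nFE = −(6)(96485)(+0.8268) J/mol = −479 kJ/mol.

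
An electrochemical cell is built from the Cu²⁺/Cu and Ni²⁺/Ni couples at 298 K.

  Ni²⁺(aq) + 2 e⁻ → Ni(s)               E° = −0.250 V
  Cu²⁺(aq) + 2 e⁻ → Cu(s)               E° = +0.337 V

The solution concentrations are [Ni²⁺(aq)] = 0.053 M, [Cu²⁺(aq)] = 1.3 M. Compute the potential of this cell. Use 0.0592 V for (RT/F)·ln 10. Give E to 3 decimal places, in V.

+0.628 V

Since E°(Cu²⁺/Cu) > E°(Ni²⁺/Ni), Cu²⁺/Cu serves as the cathode.
E°cell = +0.337 − (−0.250) = +0.587 V, with n = 2 electrons transferred.
Balancing gives Cu²⁺(aq) + Ni(s) → Cu(s) + Ni²⁺(aq); hence Q = [Ni²⁺(aq)] / [Cu²⁺(aq)] = 0.0408 (log Q = −1.390).
Applying E = E° − (RT ln10/nF)·log Q gives +0.587 − (0.0592/2)(−1.390) = +0.628 V.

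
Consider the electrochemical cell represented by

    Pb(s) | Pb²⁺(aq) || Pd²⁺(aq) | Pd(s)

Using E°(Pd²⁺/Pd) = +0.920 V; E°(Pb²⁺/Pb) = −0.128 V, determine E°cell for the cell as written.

+1.048 V

By convention the left-hand electrode in cell notation is the anode (oxidation) and the right-hand electrode is the cathode (reduction).
E°cell = E°(right) − E°(left) = +0.920 − (−0.128) = +1.048 V.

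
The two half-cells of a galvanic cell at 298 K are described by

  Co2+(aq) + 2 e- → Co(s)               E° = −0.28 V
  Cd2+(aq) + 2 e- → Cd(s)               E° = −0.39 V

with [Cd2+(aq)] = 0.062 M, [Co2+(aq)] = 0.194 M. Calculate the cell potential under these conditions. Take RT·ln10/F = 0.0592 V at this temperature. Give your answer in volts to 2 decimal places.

Since E°(Co²⁺/Co) > E°(Cd²⁺/Cd), Co²⁺/Co serves as the cathode.
E°cell = −0.28 − (−0.39) = +0.11 V, with n = 2 electrons transferred.
Balancing gives Co2+(aq) + Cd(s) → Co(s) + Cd2+(aq); hence Q = [Cd2+(aq)] / [Co2+(aq)] = 0.32 (log Q = −0.495).
By the Nernst equation, E = +0.11 − (0.0592/2)·(−0.495) = +0.12 V.

+0.12 V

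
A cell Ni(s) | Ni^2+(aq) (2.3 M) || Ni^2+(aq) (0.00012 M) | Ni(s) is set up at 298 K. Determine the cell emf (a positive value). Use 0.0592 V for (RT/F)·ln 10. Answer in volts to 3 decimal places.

For a concentration cell E°cell = 0, since both electrodes use the same couple.
The compartment with the higher Ni^2+(aq) concentration (2.3 M) acts as the cathode; ions are reduced there and produced at the dilute (0.00012 M) anode.
With n = 2, Ecell = −(0.0592/2)·log([dilute]/[conc]) = −(0.0592/2)·log(0.00012/2.3) = +0.127 V.

0.127 V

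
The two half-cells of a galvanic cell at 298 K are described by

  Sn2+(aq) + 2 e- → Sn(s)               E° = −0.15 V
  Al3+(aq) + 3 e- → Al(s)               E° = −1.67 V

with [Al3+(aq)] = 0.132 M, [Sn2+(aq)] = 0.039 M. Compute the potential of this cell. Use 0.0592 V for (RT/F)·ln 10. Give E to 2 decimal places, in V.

+1.50 V

Since E°(Sn²⁺/Sn) > E°(Al³⁺/Al), Sn²⁺/Sn serves as the cathode.
E°cell = −0.15 − (−1.67) = +1.52 V, with n = 6 electrons transferred.
Balancing gives 3 Sn2+(aq) + 2 Al(s) → 3 Sn(s) + 2 Al3+(aq); hence Q = [Al3+(aq)]^2 / [Sn2+(aq)]^3 = 294 (log Q = 2.468).
Applying E = E° − (RT ln10/nF)·log Q gives +1.52 − (0.0592/6)(2.468) = +1.50 V.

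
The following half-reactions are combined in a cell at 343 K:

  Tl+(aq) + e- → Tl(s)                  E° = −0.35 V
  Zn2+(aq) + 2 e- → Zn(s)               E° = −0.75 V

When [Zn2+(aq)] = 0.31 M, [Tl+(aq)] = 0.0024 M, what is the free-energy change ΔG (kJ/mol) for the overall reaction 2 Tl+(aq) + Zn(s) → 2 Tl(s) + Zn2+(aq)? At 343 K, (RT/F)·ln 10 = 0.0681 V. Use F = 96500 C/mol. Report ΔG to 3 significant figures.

−46.1 kJ/mol

The standard cell potential is −0.35 − (−0.75) = +0.40 V, with n = 2 electrons in the balanced equation.
Q = [Zn2+(aq)] / [Tl+(aq)]^2 = 5.38×10^4, so log Q = 4.731 and E = +0.40 − (0.0681/2)(4.731) = +0.2389 V.
Finally ΔG = −nFE = −(2)(96500 C/mol)(+0.2389 V) = −46.1 kJ/mol.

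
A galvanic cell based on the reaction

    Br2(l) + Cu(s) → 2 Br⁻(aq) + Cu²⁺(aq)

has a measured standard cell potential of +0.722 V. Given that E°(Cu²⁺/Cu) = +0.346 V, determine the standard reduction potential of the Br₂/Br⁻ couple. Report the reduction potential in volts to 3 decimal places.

+1.068 V

In the reaction as written the Br₂/Br⁻ couple is reduced (cathode) and Cu²⁺/Cu is oxidized (anode), so E°cell = E°(Br₂/Br⁻) − E°(Cu²⁺/Cu).
E°(Br₂/Br⁻) = E°cell + E°(anode) = +0.722 + (+0.346) = +1.068 V.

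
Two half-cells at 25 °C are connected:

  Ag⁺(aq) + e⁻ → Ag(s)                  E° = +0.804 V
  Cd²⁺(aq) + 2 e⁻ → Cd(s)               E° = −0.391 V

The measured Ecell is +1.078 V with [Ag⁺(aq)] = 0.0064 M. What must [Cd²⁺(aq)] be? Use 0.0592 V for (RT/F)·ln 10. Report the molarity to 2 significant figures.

0.37 M

The Ag⁺/Ag couple has the larger reduction potential, so it is the cathode: E°cell = +0.804 − (−0.391) = +1.195 V and n = 2.
Rearranging E = E° − (0.0592/n)·log Q gives log Q = 2(+1.195 − (+1.078))/0.0592 = 3.953.
For 2 Ag⁺(aq) + Cd(s) → 2 Ag(s) + Cd²⁺(aq), the reaction quotient is Q = [Cd²⁺(aq)] / [Ag⁺(aq)]^2.
Substituting the known concentrations and solving, log [Cd²⁺(aq)] = −0.435 and [Cd²⁺(aq)] = 0.37 M.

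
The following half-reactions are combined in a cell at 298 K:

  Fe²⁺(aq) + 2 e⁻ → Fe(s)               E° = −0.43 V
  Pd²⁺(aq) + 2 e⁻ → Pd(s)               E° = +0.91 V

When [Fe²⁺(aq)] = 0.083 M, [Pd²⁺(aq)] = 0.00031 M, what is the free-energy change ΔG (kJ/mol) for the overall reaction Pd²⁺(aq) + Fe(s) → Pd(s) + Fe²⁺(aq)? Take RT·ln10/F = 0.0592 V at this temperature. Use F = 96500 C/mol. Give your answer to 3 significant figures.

−245 kJ/mol

E°cell = +0.91 − (−0.43) = +1.34 V; the balanced reaction transfers n = 2 electrons.
Q = [Fe²⁺(aq)] / [Pd²⁺(aq)] = 268, so log Q = 2.428 and E = +1.34 − (0.0592/2)(2.428) = +1.2681 V.
Then ΔG = −nFE = −2 × 96500 × +1.2681 J/mol = −245 kJ/mol.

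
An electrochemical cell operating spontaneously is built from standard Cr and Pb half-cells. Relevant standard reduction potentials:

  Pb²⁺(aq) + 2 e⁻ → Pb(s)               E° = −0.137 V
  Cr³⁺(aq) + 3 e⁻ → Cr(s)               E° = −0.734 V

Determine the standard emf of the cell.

+0.597 V

Of the two couples in this cell, the one with the more positive reduction potential is reduced at the cathode: here that is Pb²⁺/Pb (−0.137 V); Cr³⁺/Cr (−0.734 V) is the anode.
E°cell = E°(cathode) − E°(anode) = −0.137 − (−0.734) = +0.597 V.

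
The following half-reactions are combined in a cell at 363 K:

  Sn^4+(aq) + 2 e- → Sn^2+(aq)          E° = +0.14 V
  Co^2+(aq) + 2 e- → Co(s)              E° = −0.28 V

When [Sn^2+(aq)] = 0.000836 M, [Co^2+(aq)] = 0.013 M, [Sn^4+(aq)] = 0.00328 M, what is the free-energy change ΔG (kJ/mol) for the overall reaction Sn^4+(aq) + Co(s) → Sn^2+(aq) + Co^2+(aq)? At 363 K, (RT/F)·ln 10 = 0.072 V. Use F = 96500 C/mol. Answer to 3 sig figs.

−98.3 kJ/mol

With Sn⁴⁺/Sn²⁺ reduced at the cathode, E°cell = +0.14 − (−0.28) = +0.42 V and n = 2.
The reaction quotient is ([Sn^2+(aq)]·[Co^2+(aq)]) / [Sn^4+(aq)] = 0.00331; by Nernst, E = +0.42 − (0.072/2)(−2.480) = +0.5093 V.
Then ΔG = −nFE = −2 × 96500 × +0.5093 J/mol = −98.3 kJ/mol.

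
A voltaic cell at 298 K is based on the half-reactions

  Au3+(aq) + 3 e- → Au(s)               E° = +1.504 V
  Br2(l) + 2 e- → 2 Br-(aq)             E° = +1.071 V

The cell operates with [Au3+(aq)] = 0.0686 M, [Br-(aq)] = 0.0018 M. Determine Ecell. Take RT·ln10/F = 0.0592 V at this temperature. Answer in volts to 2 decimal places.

+0.25 V

Since E°(Au³⁺/Au) > E°(Br₂/Br⁻), Au³⁺/Au serves as the cathode.
E°cell = E°cat − E°an = +1.504 − (+1.071) = +0.433 V; n = 6.
Balancing gives 2 Au3+(aq) + 6 Br-(aq) → 2 Au(s) + 3 Br2(l); hence Q = 1 / ([Au3+(aq)]^2·[Br-(aq)]^6) = 6.25×10^18 (log Q = 18.796).
E = E° − (0.0592/n)·log Q = +0.433 − (0.0592/6)(18.796) = +0.25 V.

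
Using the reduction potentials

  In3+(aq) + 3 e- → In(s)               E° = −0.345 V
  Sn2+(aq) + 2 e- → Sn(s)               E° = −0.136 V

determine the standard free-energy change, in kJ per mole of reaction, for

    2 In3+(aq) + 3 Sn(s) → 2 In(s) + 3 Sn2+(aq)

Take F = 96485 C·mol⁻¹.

+121 kJ/mol

In the reaction as written In3+(aq) is reduced, so the In³⁺/In couple is the cathode and Sn²⁺/Sn is the anode.
E°cell = −0.345 − (−0.136) = −0.209 V; balancing electrons gives n = 6.
ΔG° = −nFE°cell = −(6)(96485)(−0.209) J/mol = +121 kJ/mol.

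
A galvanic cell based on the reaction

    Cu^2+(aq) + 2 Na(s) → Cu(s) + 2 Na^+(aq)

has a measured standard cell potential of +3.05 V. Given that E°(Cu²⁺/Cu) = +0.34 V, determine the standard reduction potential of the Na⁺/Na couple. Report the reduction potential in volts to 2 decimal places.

−2.71 V

In the reaction as written the Cu²⁺/Cu couple is reduced (cathode) and Na⁺/Na is oxidized (anode), so E°cell = E°(Cu²⁺/Cu) − E°(Na⁺/Na).
E°(Na⁺/Na) = E°(cathode) − E°cell = +0.34 − (+3.05) = −2.71 V.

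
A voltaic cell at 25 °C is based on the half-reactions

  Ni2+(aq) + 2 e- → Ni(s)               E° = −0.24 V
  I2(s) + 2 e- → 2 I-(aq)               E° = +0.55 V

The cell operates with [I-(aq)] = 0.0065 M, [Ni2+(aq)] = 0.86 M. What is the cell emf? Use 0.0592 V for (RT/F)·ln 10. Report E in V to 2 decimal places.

Since E°(I₂/I⁻) > E°(Ni²⁺/Ni), I₂/I⁻ serves as the cathode.
E°cell = +0.55 − (−0.24) = +0.79 V, with n = 2 electrons transferred.
The balanced reaction is I2(s) + Ni(s) → 2 I-(aq) + Ni2+(aq), so Q = [I-(aq)]^2·[Ni2+(aq)] = 3.63×10^−5 and log Q = −4.440.
By the Nernst equation, E = +0.79 − (0.0592/2)·(−4.440) = +0.92 V.

+0.92 V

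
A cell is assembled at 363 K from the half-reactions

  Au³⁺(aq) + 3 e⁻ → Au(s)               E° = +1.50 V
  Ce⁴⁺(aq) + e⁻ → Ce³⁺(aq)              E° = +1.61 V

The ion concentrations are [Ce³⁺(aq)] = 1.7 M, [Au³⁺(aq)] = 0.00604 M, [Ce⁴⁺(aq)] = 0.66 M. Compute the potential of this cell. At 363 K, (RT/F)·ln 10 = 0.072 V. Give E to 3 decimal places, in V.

Ce⁴⁺/Ce³⁺ is reduced (cathode, E° = +1.61 V) and Au³⁺/Au is oxidized (anode).
E°cell = E°cat − E°an = +1.61 − (+1.50) = +0.11 V; n = 3.
The balanced reaction is 3 Ce⁴⁺(aq) + Au(s) → 3 Ce³⁺(aq) + Au³⁺(aq), so Q = ([Ce³⁺(aq)]^3·[Au³⁺(aq)]) / [Ce⁴⁺(aq)]^3 = 0.103 and log Q = −0.986.
E = E° − (0.072/n)·log Q = +0.11 − (0.072/3)(−0.986) = +0.134 V.

+0.134 V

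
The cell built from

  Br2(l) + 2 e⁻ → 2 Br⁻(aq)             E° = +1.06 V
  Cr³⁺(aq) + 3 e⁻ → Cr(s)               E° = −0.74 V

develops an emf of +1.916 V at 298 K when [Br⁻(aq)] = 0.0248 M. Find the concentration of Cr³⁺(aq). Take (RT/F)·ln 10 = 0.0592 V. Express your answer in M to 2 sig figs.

0.087 M

With Br₂/Br⁻ at the cathode and Cr³⁺/Cr at the anode, E°cell = +1.06 − (−0.74) = +1.80 V (n = 6).
From the Nernst equation, log Q = n(E° − E)/0.0592 = 6·(+1.80 − (+1.916))/0.0592 = −11.757.
For 3 Br2(l) + 2 Cr(s) → 6 Br⁻(aq) + 2 Cr³⁺(aq), the reaction quotient is Q = [Br⁻(aq)]^6·[Cr³⁺(aq)]^2.
Substituting the known concentrations and solving, log [Cr³⁺(aq)] = −1.062 and [Cr³⁺(aq)] = 0.087 M.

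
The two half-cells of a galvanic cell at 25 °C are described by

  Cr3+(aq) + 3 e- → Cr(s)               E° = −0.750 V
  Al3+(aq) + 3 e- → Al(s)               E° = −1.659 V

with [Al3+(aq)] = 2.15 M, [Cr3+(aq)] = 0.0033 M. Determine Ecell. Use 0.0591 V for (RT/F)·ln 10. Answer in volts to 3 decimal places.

The Cr³⁺/Cr couple has the more positive E°, so it is the cathode; Al³⁺/Al is the anode.
E°cell = E°cat − E°an = −0.750 − (−1.659) = +0.909 V; n = 3.
Balancing gives Cr3+(aq) + Al(s) → Cr(s) + Al3+(aq); hence Q = [Al3+(aq)] / [Cr3+(aq)] = 652 (log Q = 2.814).
E = E° − (0.0591/n)·log Q = +0.909 − (0.0591/3)(2.814) = +0.854 V.

+0.854 V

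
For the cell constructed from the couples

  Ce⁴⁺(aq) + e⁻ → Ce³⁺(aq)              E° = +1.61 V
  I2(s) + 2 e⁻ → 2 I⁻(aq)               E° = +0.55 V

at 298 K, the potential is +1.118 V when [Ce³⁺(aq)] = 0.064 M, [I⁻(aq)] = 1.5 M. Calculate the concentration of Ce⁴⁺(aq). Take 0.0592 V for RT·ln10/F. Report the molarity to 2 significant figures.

0.41 M

The Ce⁴⁺/Ce³⁺ couple has the larger reduction potential, so it is the cathode: E°cell = +1.61 − (+0.55) = +1.06 V and n = 2.
Since E = E° − (0.0592/n)·log Q, log Q = n(E° − E)/0.0592 = −1.959.
Balancing electrons gives 2 Ce⁴⁺(aq) + 2 I⁻(aq) → 2 Ce³⁺(aq) + I2(s); thus Q = [Ce³⁺(aq)]^2 / ([Ce⁴⁺(aq)]^2·[I⁻(aq)]^2).
Isolating [Ce⁴⁺(aq)] in Q = 10^{−1.959} yields log [Ce⁴⁺(aq)] = −0.390, i.e. 0.41 M.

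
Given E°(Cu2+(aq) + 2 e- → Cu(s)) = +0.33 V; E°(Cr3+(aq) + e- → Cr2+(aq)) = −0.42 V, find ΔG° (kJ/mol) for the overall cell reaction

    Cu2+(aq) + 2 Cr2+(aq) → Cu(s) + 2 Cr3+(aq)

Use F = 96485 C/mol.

In the reaction as written Cu2+(aq) is reduced, so the Cu²⁺/Cu couple is the cathode and Cr³⁺/Cr²⁺ is the anode.
E°cell = +0.33 − (−0.42) = +0.75 V; balancing electrons gives n = 2.
ΔG° = −nFE°cell = −(2)(96485)(+0.75) J/mol = −145 kJ/mol.

−145 kJ/mol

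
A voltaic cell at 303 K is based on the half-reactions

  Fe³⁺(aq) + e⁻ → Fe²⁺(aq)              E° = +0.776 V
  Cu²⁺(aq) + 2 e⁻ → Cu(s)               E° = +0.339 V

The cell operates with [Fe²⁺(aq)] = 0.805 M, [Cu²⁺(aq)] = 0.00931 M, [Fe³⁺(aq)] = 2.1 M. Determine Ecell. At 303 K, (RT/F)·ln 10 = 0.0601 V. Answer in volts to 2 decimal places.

+0.52 V

Fe³⁺/Fe²⁺ is reduced (cathode, E° = +0.776 V) and Cu²⁺/Cu is oxidized (anode).
E°cell = E°cat − E°an = +0.776 − (+0.339) = +0.437 V; n = 2.
Balancing gives 2 Fe³⁺(aq) + Cu(s) → 2 Fe²⁺(aq) + Cu²⁺(aq); hence Q = ([Fe²⁺(aq)]^2·[Cu²⁺(aq)]) / [Fe³⁺(aq)]^2 = 0.00137 (log Q = −2.864).
By the Nernst equation, E = +0.437 − (0.0601/2)·(−2.864) = +0.52 V.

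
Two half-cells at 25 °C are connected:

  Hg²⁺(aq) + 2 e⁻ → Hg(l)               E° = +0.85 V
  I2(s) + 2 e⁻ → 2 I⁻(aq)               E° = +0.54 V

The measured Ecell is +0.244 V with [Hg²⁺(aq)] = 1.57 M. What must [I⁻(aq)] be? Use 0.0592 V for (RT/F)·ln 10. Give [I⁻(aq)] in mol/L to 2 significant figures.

With Hg²⁺/Hg at the cathode and I₂/I⁻ at the anode, E°cell = +0.85 − (+0.54) = +0.31 V (n = 2).
Rearranging E = E° − (0.0592/n)·log Q gives log Q = 2(+0.31 − (+0.244))/0.0592 = 2.230.
For Hg²⁺(aq) + 2 I⁻(aq) → Hg(l) + I2(s), the reaction quotient is Q = 1 / ([Hg²⁺(aq)]·[I⁻(aq)]^2).
Substituting the known concentrations and solving, log [I⁻(aq)] = −1.213 and [I⁻(aq)] = 0.061 M.

0.061 M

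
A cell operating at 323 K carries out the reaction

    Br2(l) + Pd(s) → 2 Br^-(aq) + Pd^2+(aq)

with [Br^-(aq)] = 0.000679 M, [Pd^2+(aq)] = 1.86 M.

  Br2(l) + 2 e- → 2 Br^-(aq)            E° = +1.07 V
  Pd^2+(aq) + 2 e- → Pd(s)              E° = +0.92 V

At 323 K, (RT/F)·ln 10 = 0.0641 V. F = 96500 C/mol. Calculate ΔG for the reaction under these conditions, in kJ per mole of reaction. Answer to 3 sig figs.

−66.5 kJ/mol

The standard cell potential is +1.07 − (+0.92) = +0.15 V, with n = 2 electrons in the balanced equation.
Here Q = [Br^-(aq)]^2·[Pd^2+(aq)] = 8.58×10^−7 (log Q = −6.067), giving E = +0.15 − (0.0641/2)·(−6.067) = +0.3444 V.
Finally ΔG = −nFE = −(2)(96500 C/mol)(+0.3444 V) = −66.5 kJ/mol.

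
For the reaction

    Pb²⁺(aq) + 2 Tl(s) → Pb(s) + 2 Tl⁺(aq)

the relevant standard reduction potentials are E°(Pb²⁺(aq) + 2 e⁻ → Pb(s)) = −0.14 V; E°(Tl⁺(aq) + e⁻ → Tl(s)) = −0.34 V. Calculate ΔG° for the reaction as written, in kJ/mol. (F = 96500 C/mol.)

−38.6 kJ/mol

In the reaction as written Pb²⁺(aq) is reduced, so the Pb²⁺/Pb couple is the cathode and Tl⁺/Tl is the anode.
E°cell = −0.14 − (−0.34) = +0.20 V; balancing electrons gives n = 2.
ΔG° = −nFE°cell = −(2)(96500)(+0.20) J/mol = −38.6 kJ/mol.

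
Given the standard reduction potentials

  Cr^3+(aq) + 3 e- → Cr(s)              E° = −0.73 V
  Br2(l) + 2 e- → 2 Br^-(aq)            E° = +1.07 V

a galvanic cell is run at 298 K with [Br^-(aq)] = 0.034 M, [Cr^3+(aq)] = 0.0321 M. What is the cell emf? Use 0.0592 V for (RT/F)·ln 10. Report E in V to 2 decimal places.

+1.92 V

Since E°(Br₂/Br⁻) > E°(Cr³⁺/Cr), Br₂/Br⁻ serves as the cathode.
E°cell = +1.07 − (−0.73) = +1.80 V, with n = 6 electrons transferred.
The balanced reaction is 3 Br2(l) + 2 Cr(s) → 6 Br^-(aq) + 2 Cr^3+(aq), so Q = [Br^-(aq)]^6·[Cr^3+(aq)]^2 = 1.59×10^−12 and log Q = −11.798.
By the Nernst equation, E = +1.80 − (0.0592/6)·(−11.798) = +1.92 V.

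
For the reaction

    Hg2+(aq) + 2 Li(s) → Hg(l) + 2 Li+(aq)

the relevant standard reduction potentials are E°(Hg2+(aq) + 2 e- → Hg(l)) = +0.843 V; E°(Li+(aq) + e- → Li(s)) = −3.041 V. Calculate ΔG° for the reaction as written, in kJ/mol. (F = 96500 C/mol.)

−750 kJ/mol

In the reaction as written Hg2+(aq) is reduced, so the Hg²⁺/Hg couple is the cathode and Li⁺/Li is the anode.
E°cell = +0.843 − (−3.041) = +3.884 V; balancing electrons gives n = 2.
ΔG° = −nFE°cell = −(2)(96500)(+3.884) J/mol = −750 kJ/mol.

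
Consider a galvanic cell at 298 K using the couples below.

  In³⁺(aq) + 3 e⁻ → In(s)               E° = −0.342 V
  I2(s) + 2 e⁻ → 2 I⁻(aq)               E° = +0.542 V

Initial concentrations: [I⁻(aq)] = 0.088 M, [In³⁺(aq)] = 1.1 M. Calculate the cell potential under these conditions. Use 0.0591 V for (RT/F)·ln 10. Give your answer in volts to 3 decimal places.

+0.946 V

The I₂/I⁻ couple has the more positive E°, so it is the cathode; In³⁺/In is the anode.
E°cell = +0.542 − (−0.342) = +0.884 V, with n = 6 electrons transferred.
For the overall reaction 3 I2(s) + 2 In(s) → 6 I⁻(aq) + 2 In³⁺(aq), Q = [I⁻(aq)]^6·[In³⁺(aq)]^2 = 5.62×10^−7, giving log Q = −6.250.
Applying E = E° − (RT ln10/nF)·log Q gives +0.884 − (0.0591/6)(−6.250) = +0.946 V.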